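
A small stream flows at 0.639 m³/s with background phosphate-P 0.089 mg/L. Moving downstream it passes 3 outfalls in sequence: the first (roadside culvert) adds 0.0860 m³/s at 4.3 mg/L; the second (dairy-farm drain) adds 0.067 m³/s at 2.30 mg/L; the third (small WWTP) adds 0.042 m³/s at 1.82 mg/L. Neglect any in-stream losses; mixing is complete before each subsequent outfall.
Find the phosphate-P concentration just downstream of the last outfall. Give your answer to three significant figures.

0.788 mg/L

Below outfall 1: Q → 0.7250 m³/s, C = (0.6390·0.08900 + 0.08600·4.300)/0.7250 = 0.5885 mg/L.
Below outfall 2: Q → 0.7920 m³/s, C = (0.7250·0.5885 + 0.06700·2.300)/0.7920 = 0.7333 mg/L.
Below outfall 3: Q → 0.8340 m³/s, C = (0.7920·0.7333 + 0.04200·1.820)/0.8340 = 0.7880 mg/L.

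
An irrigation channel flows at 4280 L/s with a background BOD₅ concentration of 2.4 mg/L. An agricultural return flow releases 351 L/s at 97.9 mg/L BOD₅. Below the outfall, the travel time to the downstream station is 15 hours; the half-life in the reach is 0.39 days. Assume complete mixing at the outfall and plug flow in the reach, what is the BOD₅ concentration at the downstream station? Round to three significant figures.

3.17 mg/L

Mixed concentration C = ΣQC/ΣQ = (4280·2.400 + 351.0·97.90) / 4631 = 44630/4631 = 9.638 mg/L.
Half-life 0.39 d → k = ln 2 / 0.39 = 1.777 d⁻¹.
After decay, C = 9.638 × e^(−kt) = 9.638 × 0.3293 = 3.174 mg/L.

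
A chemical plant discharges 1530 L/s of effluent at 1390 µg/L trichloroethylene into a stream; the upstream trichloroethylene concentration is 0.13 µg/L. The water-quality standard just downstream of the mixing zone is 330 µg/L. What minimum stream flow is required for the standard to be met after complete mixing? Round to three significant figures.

4920 L/s

Set C_mix = 330: (Q·0.1300 + 1530·1390) / (Q + 1530) = 330
→ Q = 1530·(1390 − 330)/(330 − 0.1300) = 4916 L/s.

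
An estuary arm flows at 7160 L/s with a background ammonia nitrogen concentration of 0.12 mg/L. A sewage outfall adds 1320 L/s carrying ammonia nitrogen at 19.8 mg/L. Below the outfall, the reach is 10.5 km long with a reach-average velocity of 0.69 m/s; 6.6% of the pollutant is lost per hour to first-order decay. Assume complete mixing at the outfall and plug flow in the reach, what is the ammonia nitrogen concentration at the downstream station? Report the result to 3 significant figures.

2.39 mg/L

Mixed concentration C = ΣQC/ΣQ = (7160·0.1200 + 1320·19.80) / 8480 = 27000/8480 = 3.183 mg/L.
Travel time t = 10.5·1000 / 0.69 = 15220 s = 4.227 h.
6.6%/h lost → k = −ln(1 − 0.066) = 0.06828 h⁻¹.
First-order decay: C = 3.183·exp(−k·t) = 3.183·0.7493 = 2.385 mg/L.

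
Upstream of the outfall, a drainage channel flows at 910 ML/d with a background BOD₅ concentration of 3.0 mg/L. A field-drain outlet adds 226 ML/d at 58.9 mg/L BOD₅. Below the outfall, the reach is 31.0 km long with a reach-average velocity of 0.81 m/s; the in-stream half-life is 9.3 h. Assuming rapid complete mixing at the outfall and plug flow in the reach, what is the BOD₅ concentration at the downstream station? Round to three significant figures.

6.39 mg/L

Flow-weighted average: C = (910.0·3.000 + 226.0·58.90) / 1136 = 16040/1136 = 14.12 mg/L.
Travel time t = 31.0·1000 / 0.81 = 38270 s = 10.63 h.
Half-life 9.3 h → k = ln 2 / 9.3 = 0.07453 h⁻¹ = 1.789 d⁻¹.
First-order decay: C = 14.12·exp(−k·t) = 14.12·0.4528 = 6.394 mg/L.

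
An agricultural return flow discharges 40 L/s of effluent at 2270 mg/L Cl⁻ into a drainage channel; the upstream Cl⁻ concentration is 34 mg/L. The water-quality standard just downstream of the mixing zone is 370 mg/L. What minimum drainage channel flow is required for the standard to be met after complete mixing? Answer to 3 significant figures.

226 L/s

Set C_mix = 370: (Q·34.00 + 40.00·2270) / (Q + 40.00) = 370
→ Q = 40.00·(2270 − 370)/(370 − 34.00) = 226.2 L/s.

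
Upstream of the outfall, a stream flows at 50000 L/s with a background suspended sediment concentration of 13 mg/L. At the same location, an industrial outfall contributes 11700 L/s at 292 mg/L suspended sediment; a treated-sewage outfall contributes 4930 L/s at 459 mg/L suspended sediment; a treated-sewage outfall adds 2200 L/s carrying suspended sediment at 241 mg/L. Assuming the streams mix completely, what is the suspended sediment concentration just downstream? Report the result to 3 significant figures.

Conservation of mass: C = (50000·13.00 + 11700·292.0 + 4930·459.0 + 2200·241.0) / 68830 = 6859000/68830 = 99.66 mg/L.

99.7 mg/L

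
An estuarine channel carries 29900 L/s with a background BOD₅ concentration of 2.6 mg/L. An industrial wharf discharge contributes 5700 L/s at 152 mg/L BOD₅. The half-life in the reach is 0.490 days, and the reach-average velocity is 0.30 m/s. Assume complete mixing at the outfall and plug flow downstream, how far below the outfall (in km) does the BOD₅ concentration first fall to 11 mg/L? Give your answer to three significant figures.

16.1 km

After mixing, C = (29900·2.600 + 5700·152.0) / 35600 = 944100/35600 = 26.52 mg/L.
Half-life 0.490 d → k = ln 2 / 0.490 = 1.415 d⁻¹.
Set 26.52·exp(−k·t) = 11 → t = ln(26.52/11)/k = 53750 s = 14.93 h.
Distance = v·t = 0.30·53750 = 16130 m = 16.13 km.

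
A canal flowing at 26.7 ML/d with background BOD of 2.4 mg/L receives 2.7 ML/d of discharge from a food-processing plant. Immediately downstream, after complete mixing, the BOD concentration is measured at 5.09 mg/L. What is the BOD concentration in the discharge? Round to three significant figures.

31.7 mg/L

Mass balance: 26.70·2.400 + 2.700·Cₑ = 29.40·5.090
→ Cₑ = (29.40·5.090 − 26.70·2.400) / 2.700 = 31.69 mg/L.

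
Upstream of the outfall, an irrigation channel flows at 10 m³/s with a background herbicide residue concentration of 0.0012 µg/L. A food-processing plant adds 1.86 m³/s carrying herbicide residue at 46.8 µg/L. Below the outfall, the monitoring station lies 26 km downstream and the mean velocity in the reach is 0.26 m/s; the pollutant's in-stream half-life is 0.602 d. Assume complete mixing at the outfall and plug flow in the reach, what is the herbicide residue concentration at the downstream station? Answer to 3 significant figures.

1.94 µg/L

Mixed concentration C = ΣQC/ΣQ = (10.00·0.001200 + 1.860·46.80) / 11.86 = 87.06/11.86 = 7.341 µg/L.
Travel time t = 26·1000 / 0.26 = 100000 s = 27.78 h.
Half-life 0.602 d → k = ln 2 / 0.602 = 1.151 d⁻¹.
Decay over the reach: 7.341·exp(−kt) = 7.341·0.2638 = 1.936 µg/L.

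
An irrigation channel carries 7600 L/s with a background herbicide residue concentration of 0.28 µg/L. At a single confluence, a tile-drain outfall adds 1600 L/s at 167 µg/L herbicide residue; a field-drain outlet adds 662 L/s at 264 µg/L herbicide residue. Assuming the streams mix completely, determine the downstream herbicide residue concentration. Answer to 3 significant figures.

Flow-weighted average: C = (7600·0.2800 + 1600·167.0 + 662.0·264.0) / 9862 = 444100/9862 = 45.03 µg/L.

45.0 µg/L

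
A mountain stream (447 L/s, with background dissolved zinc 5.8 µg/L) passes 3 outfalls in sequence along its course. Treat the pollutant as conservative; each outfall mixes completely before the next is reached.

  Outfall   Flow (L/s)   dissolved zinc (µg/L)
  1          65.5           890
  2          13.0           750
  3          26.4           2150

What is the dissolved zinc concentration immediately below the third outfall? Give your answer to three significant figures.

Outfall 1: combined Q = 512.5 L/s; C = (447.0·5.800 + 65.50·890.0)/512.5 = 118.8 µg/L.
Outfall 2: combined Q = 525.5 L/s; C = (512.5·118.8 + 13.00·750.0)/525.5 = 134.4 µg/L.
Outfall 3: combined Q = 551.9 L/s; C = (525.5·134.4 + 26.40·2150)/551.9 = 230.8 µg/L.

231 µg/L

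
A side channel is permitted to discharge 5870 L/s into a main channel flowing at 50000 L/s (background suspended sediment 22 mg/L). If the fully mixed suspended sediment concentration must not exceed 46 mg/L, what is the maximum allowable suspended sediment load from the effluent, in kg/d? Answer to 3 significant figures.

127000 kg/d

Mass balance at the limit: 50000·22.00 + 5870·Cₑ = 55870·46 → Cₑ = 250.4 mg/L.
5870 L/s = 5.870 m³/s. Load = 5.870 m³/s × 250.4 g/m³ × 86 400 s/d = 127000 kg/d.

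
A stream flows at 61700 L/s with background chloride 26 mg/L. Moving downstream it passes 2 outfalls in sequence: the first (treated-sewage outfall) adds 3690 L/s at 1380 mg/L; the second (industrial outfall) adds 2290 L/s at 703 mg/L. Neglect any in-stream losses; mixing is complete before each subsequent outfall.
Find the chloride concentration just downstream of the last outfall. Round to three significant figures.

123 mg/L

Outfall 1: combined Q = 65390 L/s; C = (61700·26.00 + 3690·1380)/65390 = 102.4 mg/L.
Outfall 2: combined Q = 67680 L/s; C = (65390·102.4 + 2290·703.0)/67680 = 122.7 mg/L.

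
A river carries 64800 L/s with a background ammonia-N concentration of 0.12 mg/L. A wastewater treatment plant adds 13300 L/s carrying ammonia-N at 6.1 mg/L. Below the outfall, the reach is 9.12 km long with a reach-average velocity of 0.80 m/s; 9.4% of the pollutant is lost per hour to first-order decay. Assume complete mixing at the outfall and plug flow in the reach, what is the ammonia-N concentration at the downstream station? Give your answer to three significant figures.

Mixed concentration C = ΣQC/ΣQ = (64800·0.1200 + 13300·6.100) / 78100 = 88910/78100 = 1.138 mg/L.
Travel time t = 9.12·1000 / 0.80 = 11400 s = 3.167 h.
9.4%/h lost → k = −ln(1 − 0.094) = 0.09872 h⁻¹.
Applying C = C₀e^(−kt): 1.138 × 0.7315 = 0.8328 mg/L.

0.833 mg/L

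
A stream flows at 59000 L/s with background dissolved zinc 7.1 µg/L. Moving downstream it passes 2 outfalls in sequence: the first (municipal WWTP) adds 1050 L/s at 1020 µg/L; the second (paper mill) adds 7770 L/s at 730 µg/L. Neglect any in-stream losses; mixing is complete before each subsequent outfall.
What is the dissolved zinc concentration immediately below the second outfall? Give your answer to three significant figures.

106 µg/L

Below outfall 1: Q → 60050 L/s, C = (59000·7.100 + 1050·1020)/60050 = 24.81 µg/L.
Below outfall 2: Q → 67820 L/s, C = (60050·24.81 + 7770·730.0)/67820 = 105.6 µg/L.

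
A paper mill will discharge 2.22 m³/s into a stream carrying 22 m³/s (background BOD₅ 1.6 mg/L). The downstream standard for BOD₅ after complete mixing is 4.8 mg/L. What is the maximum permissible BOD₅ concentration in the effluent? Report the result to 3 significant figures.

At the limit, (Qr·Cr + Qe·Cₑ)/(Qr + Qe) = 4.8:
Cₑ = (24.22·4.8 − 22.00·1.600) / 2.220 = 36.51 mg/L.

36.5 mg/L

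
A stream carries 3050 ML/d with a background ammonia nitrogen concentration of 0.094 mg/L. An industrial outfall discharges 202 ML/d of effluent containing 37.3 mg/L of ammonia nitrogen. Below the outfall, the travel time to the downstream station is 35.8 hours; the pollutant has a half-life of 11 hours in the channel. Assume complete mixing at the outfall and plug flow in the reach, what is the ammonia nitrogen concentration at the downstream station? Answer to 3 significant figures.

0.252 mg/L

After mixing, C = (3050·0.09400 + 202.0·37.30) / 3252 = 7821/3252 = 2.405 mg/L.
Half-life 11 h → k = ln 2 / 11 = 0.06301 h⁻¹ = 1.512 d⁻¹.
Applying C = C₀e^(−kt): 2.405 × 0.1048 = 0.2520 mg/L.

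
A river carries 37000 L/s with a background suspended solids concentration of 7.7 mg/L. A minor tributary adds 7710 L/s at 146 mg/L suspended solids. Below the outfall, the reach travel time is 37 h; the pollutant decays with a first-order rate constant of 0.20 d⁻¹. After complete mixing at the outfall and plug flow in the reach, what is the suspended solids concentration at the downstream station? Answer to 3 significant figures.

23.2 mg/L

Flow-weighted average: C = (37000·7.700 + 7710·146.0) / 44710 = 1411000/44710 = 31.55 mg/L.
Decay over the reach: 31.55·exp(−kt) = 31.55·0.7347 = 23.18 mg/L.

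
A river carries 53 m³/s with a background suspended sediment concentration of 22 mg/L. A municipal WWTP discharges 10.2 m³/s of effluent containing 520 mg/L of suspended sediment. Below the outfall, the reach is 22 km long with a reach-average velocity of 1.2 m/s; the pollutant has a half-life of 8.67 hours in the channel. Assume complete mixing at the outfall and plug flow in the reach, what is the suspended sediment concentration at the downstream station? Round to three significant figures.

68.1 mg/L

Mass balance: C = (53.00·22.00 + 10.20·520.0) / 63.20 = 6470/63.20 = 102.4 mg/L.
Travel time t = 22·1000 / 1.2 = 18330 s = 5.093 h.
Half-life 8.67 h → k = ln 2 / 8.67 = 0.07995 h⁻¹ = 1.919 d⁻¹.
First-order decay: C = 102.4·exp(−k·t) = 102.4·0.6656 = 68.13 mg/L.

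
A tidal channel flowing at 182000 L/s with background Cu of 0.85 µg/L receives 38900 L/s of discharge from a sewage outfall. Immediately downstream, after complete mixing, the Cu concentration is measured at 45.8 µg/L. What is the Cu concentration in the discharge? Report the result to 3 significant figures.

Mass balance: 182000·0.8500 + 38900·Cₑ = 220900·45.80
→ Cₑ = (220900·45.80 − 182000·0.8500) / 38900 = 256.1 µg/L.

256 µg/L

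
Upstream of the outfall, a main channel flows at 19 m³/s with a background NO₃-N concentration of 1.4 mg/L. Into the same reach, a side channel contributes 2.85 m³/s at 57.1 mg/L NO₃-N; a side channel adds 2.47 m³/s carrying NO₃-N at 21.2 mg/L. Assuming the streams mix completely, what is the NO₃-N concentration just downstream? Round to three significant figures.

9.94 mg/L

Flow-weighted average: C = (19.00·1.400 + 2.850·57.10 + 2.470·21.20) / 24.32 = 241.7/24.32 = 9.938 mg/L.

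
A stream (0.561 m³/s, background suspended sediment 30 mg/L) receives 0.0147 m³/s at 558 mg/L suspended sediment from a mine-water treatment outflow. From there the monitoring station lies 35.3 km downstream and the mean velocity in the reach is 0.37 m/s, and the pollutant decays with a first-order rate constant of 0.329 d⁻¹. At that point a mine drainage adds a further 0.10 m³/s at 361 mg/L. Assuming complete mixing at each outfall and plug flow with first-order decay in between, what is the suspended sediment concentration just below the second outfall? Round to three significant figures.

79.2 mg/L

Conservation of mass: C = (0.5610·30.00 + 0.01470·558.0) / 0.5757 = 25.03/0.5757 = 43.48 mg/L; combined flow 0.5757 m³/s.
Travel time t = 35.3·1000 / 0.37 = 95410 s = 26.50 h.
Applying C = C₀e^(−kt): 43.48 × 0.6954 = 30.24 mg/L.
Second outfall: C = (0.5757·30.24 + 0.1000·361.0)/0.6757 = 79.19 mg/L.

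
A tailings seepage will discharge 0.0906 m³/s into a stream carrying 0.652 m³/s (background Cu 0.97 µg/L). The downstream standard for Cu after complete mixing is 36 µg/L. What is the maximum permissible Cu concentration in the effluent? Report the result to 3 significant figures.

288 µg/L

At the limit, (Qr·Cr + Qe·Cₑ)/(Qr + Qe) = 36:
Cₑ = (0.7426·36 − 0.6520·0.9700) / 0.09060 = 288.1 µg/L.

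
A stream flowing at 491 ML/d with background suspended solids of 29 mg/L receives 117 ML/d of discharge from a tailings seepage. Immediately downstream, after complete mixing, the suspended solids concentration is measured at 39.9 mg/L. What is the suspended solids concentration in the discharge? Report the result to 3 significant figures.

Mass balance: 491.0·29.00 + 117.0·Cₑ = 608.0·39.90
→ Cₑ = (608.0·39.90 − 491.0·29.00) / 117.0 = 85.64 mg/L.

85.6 mg/L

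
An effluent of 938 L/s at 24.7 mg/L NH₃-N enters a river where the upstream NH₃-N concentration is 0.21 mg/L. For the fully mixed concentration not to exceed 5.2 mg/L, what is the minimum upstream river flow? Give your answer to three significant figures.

Set C_mix = 5.2: (Q·0.2100 + 938.0·24.70) / (Q + 938.0) = 5.2
→ Q = 938.0·(24.70 − 5.2)/(5.2 − 0.2100) = 3666 L/s.

3670 L/s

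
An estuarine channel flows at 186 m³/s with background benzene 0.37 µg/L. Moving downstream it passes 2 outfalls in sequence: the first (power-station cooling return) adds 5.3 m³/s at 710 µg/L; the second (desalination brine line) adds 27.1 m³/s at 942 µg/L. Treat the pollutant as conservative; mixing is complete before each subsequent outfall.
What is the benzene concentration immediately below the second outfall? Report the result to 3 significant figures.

Outfall 1: combined Q = 191.3 m³/s; C = (186.0·0.3700 + 5.300·710.0)/191.3 = 20.03 µg/L.
Outfall 2: combined Q = 218.4 m³/s; C = (191.3·20.03 + 27.10·942.0)/218.4 = 134.4 µg/L.

134 µg/L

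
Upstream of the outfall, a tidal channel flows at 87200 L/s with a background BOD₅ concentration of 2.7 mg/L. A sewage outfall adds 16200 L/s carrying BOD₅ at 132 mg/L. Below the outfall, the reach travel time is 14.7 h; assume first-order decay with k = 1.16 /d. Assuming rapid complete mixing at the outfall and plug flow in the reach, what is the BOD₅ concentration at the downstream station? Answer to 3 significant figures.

Mass balance: C = (87200·2.700 + 16200·132.0) / 103400 = 2374000/103400 = 22.96 mg/L.
Decay over the reach: 22.96·exp(−kt) = 22.96·0.4914 = 11.28 mg/L.

11.3 mg/L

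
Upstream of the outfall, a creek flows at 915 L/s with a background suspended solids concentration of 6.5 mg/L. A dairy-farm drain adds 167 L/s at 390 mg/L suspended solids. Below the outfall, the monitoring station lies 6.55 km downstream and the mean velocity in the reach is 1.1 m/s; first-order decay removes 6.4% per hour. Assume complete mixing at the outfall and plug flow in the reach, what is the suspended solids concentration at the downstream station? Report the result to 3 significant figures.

Flow-weighted average: C = (915.0·6.500 + 167.0·390.0) / 1082 = 71080/1082 = 65.69 mg/L.
Travel time t = 6.55·1000 / 1.1 = 5955 s = 1.654 h.
6.4%/h lost → k = −ln(1 − 0.064) = 0.06614 h⁻¹.
Decay over the reach: 65.69·exp(−kt) = 65.69·0.8964 = 58.88 mg/L.

58.9 mg/L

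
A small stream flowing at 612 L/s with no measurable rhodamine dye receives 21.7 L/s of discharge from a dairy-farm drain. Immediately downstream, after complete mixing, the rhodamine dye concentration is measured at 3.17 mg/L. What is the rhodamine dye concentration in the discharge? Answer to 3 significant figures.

92.6 mg/L

Mass balance: 612.0·0 + 21.70·Cₑ = 633.7·3.170
→ Cₑ = (633.7·3.170 − 612.0·0) / 21.70 = 92.57 mg/L.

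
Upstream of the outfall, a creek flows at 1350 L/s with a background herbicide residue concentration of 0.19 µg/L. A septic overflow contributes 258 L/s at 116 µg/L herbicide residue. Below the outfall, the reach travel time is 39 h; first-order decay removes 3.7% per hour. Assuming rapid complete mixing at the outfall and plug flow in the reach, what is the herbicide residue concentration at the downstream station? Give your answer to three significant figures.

4.31 µg/L

After mixing, C = (1350·0.1900 + 258.0·116.0) / 1608 = 30180/1608 = 18.77 µg/L.
3.7%/h lost → k = −ln(1 − 0.037) = 0.03770 h⁻¹.
Applying C = C₀e^(−kt): 18.77 × 0.2298 = 4.314 µg/L.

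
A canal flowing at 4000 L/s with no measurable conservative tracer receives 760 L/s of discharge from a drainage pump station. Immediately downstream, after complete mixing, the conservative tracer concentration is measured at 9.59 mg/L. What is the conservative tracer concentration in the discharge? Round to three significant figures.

Mass balance: 4000·0 + 760.0·Cₑ = 4760·9.590
→ Cₑ = (4760·9.590 − 4000·0) / 760.0 = 60.06 mg/L.

60.1 mg/L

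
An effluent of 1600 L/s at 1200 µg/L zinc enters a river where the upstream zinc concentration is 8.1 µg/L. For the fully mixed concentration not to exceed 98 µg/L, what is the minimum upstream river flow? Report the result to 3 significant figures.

19600 L/s

Set C_mix = 98: (Q·8.100 + 1600·1200) / (Q + 1600) = 98
→ Q = 1600·(1200 − 98)/(98 − 8.100) = 19610 L/s.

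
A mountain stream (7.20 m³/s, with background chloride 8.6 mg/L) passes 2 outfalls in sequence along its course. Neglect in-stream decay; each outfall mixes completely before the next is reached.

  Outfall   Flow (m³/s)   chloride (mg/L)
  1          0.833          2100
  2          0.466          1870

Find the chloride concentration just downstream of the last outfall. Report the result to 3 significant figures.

316 mg/L

Below outfall 1: Q → 8.033 m³/s, C = (7.200·8.600 + 0.8330·2100)/8.033 = 225.5 mg/L.
Below outfall 2: Q → 8.499 m³/s, C = (8.033·225.5 + 0.4660·1870)/8.499 = 315.6 mg/L.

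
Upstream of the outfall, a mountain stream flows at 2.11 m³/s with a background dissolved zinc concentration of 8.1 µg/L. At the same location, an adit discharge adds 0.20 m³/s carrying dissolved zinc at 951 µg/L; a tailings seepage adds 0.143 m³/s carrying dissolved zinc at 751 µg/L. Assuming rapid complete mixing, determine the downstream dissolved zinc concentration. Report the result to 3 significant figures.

After mixing, C = (2.110·8.100 + 0.2000·951.0 + 0.1430·751.0) / 2.453 = 314.7/2.453 = 128.3 µg/L.

128 µg/L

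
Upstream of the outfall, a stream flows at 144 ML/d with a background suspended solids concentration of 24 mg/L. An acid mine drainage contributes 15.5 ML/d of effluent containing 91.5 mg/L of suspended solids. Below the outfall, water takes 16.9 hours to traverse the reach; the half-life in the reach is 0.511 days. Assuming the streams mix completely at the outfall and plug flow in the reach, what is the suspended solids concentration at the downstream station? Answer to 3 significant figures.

After mixing, C = (144.0·24.00 + 15.50·91.50) / 159.5 = 4874/159.5 = 30.56 mg/L.
Half-life 0.511 d → k = ln 2 / 0.511 = 1.356 d⁻¹.
Applying C = C₀e^(−kt): 30.56 × 0.3847 = 11.76 mg/L.

11.8 mg/L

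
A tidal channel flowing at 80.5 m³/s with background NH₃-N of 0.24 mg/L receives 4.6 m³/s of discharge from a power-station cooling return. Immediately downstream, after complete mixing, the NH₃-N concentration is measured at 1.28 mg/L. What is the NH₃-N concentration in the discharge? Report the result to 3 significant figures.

Mass balance: 80.50·0.2400 + 4.600·Cₑ = 85.10·1.280
→ Cₑ = (85.10·1.280 − 80.50·0.2400) / 4.600 = 19.48 mg/L.

19.5 mg/L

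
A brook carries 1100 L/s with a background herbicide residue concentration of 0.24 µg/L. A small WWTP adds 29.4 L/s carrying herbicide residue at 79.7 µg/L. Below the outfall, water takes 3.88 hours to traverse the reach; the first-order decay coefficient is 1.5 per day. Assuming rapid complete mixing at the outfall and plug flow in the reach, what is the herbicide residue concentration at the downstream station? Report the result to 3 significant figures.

1.81 µg/L

Conservation of mass: C = (1100·0.2400 + 29.40·79.70) / 1129 = 2607/1129 = 2.308 µg/L.
After decay, C = 2.308 × e^(−kt) = 2.308 × 0.7847 = 1.811 µg/L.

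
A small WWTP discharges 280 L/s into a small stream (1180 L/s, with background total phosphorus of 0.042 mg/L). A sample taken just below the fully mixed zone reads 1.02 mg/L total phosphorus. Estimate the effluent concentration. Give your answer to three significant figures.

5.14 mg/L

Mass balance: 1180·0.04200 + 280.0·Cₑ = 1460·1.020
→ Cₑ = (1460·1.020 − 1180·0.04200) / 280.0 = 5.142 mg/L.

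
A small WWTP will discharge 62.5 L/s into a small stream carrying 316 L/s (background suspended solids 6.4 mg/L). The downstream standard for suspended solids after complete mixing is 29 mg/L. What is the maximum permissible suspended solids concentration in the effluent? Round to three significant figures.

At the limit, (Qr·Cr + Qe·Cₑ)/(Qr + Qe) = 29:
Cₑ = (378.5·29 − 316.0·6.400) / 62.50 = 143.3 mg/L.

143 mg/L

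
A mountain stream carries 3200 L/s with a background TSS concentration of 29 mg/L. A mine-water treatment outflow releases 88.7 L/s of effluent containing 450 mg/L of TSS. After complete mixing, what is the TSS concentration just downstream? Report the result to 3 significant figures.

40.4 mg/L

Mass balance: C = (3200·29.00 + 88.70·450.0) / 3289 = 132700/3289 = 40.35 mg/L.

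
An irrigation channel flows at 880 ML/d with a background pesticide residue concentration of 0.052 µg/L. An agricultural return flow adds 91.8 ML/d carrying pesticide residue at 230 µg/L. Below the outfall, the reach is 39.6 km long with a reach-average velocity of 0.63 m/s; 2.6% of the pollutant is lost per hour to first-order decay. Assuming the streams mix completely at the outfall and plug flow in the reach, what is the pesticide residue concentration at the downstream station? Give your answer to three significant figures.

Mass balance: C = (880.0·0.05200 + 91.80·230.0) / 971.8 = 21160/971.8 = 21.77 µg/L.
Travel time t = 39.6·1000 / 0.63 = 62860 s = 17.46 h.
2.6%/h lost → k = −ln(1 − 0.026) = 0.02634 h⁻¹.
Applying C = C₀e^(−kt): 21.77 × 0.6313 = 13.75 µg/L.

13.7 µg/L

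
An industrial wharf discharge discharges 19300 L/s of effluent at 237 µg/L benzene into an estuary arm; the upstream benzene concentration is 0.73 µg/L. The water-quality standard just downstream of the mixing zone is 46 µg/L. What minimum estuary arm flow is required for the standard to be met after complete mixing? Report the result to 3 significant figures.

Set C_mix = 46: (Q·0.7300 + 19300·237.0) / (Q + 19300) = 46
→ Q = 19300·(237.0 − 46)/(46 − 0.7300) = 81430 L/s.

81400 L/s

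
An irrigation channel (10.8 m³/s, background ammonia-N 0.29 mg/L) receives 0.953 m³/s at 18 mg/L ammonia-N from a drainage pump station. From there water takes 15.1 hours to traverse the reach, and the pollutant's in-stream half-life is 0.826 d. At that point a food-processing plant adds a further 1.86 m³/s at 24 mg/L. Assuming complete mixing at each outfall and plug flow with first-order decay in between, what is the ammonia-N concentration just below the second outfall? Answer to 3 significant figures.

4.16 mg/L

After mixing, C = (10.80·0.2900 + 0.9530·18.00) / 11.75 = 20.29/11.75 = 1.726 mg/L; combined flow 11.75 m³/s.
Half-life 0.826 d → k = ln 2 / 0.826 = 0.8392 d⁻¹.
Decay over the reach: 1.726·exp(−kt) = 1.726·0.5898 = 1.018 mg/L.
Second outfall: C = (11.75·1.018 + 1.860·24.00)/13.61 = 4.158 mg/L.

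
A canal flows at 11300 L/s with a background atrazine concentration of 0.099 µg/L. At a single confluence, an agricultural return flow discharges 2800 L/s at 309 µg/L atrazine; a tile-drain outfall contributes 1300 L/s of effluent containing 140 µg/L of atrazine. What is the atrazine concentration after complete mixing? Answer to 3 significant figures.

68.1 µg/L

Conservation of mass: C = (11300·0.09900 + 2800·309.0 + 1300·140.0) / 15400 = 1048000/15400 = 68.07 µg/L.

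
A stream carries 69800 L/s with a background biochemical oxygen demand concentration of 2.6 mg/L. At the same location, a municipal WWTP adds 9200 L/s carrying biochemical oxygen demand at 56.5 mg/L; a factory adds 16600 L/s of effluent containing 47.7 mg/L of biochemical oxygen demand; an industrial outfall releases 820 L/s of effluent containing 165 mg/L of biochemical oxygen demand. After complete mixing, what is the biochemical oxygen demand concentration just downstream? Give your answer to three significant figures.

16.9 mg/L

After mixing, C = (69800·2.600 + 9200·56.50 + 16600·47.70 + 820.0·165.0) / 96420 = 1628000/96420 = 16.89 mg/L.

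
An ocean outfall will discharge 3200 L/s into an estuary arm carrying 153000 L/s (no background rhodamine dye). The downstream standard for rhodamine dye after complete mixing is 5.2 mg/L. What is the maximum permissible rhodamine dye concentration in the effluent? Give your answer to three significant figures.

254 mg/L

At the limit, (Qr·Cr + Qe·Cₑ)/(Qr + Qe) = 5.2:
Cₑ = (156200·5.2 − 153000·0) / 3200 = 253.8 mg/L.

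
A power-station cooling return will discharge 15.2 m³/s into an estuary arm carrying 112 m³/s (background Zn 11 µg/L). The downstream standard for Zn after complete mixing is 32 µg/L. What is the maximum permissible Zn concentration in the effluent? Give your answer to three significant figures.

187 µg/L

At the limit, (Qr·Cr + Qe·Cₑ)/(Qr + Qe) = 32:
Cₑ = (127.2·32 − 112.0·11.00) / 15.20 = 186.7 µg/L.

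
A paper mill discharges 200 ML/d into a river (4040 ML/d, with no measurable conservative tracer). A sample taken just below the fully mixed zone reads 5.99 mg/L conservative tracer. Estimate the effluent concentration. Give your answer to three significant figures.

Mass balance: 4040·0 + 200.0·Cₑ = 4240·5.990
→ Cₑ = (4240·5.990 − 4040·0) / 200.0 = 127.0 mg/L.

127 mg/L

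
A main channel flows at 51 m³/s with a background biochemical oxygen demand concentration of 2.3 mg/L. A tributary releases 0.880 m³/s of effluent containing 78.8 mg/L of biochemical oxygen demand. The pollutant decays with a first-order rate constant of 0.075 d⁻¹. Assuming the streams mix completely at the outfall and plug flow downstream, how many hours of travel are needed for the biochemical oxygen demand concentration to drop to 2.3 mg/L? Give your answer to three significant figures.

Conservation of mass: C = (51.00·2.300 + 0.8800·78.80) / 51.88 = 186.6/51.88 = 3.598 mg/L.
3.598·exp(−k·t) = 2.3 → t = ln(3.598/2.3)/k = 515400 s = 143.2 h.

143 h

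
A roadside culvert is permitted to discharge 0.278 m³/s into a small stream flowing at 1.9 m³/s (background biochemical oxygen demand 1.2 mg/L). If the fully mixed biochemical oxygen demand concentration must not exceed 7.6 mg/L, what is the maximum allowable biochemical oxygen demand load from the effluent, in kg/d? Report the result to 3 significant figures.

Mass balance at the limit: 1.900·1.200 + 0.2780·Cₑ = 2.178·7.6 → Cₑ = 51.34 mg/L.
Load = 0.2780 m³/s × 51.34 g/m³ × 86 400 s/d = 1233 kg/d.

1230 kg/d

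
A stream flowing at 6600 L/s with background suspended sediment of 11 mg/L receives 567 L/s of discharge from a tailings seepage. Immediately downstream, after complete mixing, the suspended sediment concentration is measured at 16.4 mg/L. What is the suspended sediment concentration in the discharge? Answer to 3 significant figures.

Mass balance: 6600·11.00 + 567.0·Cₑ = 7167·16.40
→ Cₑ = (7167·16.40 − 6600·11.00) / 567.0 = 79.26 mg/L.

79.3 mg/L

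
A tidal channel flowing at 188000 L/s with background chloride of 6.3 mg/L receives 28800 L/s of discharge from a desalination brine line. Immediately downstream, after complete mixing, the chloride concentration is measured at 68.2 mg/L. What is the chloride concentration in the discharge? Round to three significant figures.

Mass balance: 188000·6.300 + 28800·Cₑ = 216800·68.20
→ Cₑ = (216800·68.20 − 188000·6.300) / 28800 = 472.3 mg/L.

472 mg/L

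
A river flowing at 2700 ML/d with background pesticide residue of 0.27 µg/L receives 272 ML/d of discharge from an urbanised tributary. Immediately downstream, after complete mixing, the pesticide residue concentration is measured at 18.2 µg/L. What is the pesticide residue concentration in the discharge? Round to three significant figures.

196 µg/L

Mass balance: 2700·0.2700 + 272.0·Cₑ = 2972·18.20
→ Cₑ = (2972·18.20 − 2700·0.2700) / 272.0 = 196.2 µg/L.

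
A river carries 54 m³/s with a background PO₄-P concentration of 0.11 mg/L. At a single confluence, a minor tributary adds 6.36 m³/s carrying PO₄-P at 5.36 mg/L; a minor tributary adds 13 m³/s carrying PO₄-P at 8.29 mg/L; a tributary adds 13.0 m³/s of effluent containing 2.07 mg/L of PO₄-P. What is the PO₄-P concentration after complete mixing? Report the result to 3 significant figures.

2.02 mg/L

Conservation of mass: C = (54.00·0.1100 + 6.360·5.360 + 13.00·8.290 + 13.00·2.070) / 86.36 = 174.7/86.36 = 2.023 mg/L.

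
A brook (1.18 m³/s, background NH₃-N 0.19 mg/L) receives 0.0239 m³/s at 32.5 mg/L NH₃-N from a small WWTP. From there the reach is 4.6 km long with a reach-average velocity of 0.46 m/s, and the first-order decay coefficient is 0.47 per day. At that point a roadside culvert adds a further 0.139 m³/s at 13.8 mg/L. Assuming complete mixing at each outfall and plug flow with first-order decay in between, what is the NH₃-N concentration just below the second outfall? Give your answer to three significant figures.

Mass balance: C = (1.180·0.1900 + 0.02390·32.50) / 1.204 = 1.001/1.204 = 0.8314 mg/L; combined flow 1.204 m³/s.
Travel time t = 4.6·1000 / 0.46 = 10000 s = 2.778 h.
First-order decay: C = 0.8314·exp(−k·t) = 0.8314·0.9471 = 0.7874 mg/L.
Second outfall: C = (1.204·0.7874 + 0.1390·13.80)/1.343 = 2.134 mg/L.

2.13 mg/L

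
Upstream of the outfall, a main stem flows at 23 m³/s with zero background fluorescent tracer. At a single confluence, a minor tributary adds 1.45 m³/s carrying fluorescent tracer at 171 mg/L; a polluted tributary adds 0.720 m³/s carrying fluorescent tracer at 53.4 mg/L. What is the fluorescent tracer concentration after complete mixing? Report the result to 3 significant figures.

Mixed concentration C = ΣQC/ΣQ = (23.00·0 + 1.450·171.0 + 0.7200·53.40) / 25.17 = 286.4/25.17 = 11.38 mg/L.

11.4 mg/L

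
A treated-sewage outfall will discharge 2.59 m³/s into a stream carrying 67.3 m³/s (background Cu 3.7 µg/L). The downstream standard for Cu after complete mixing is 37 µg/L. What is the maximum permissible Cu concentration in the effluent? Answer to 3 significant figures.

At the limit, (Qr·Cr + Qe·Cₑ)/(Qr + Qe) = 37:
Cₑ = (69.89·37 − 67.30·3.700) / 2.590 = 902.3 µg/L.

902 µg/L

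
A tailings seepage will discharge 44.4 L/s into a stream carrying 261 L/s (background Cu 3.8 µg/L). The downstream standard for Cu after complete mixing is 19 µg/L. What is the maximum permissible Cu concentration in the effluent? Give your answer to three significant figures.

108 µg/L

At the limit, (Qr·Cr + Qe·Cₑ)/(Qr + Qe) = 19:
Cₑ = (305.4·19 − 261.0·3.800) / 44.40 = 108.4 µg/L.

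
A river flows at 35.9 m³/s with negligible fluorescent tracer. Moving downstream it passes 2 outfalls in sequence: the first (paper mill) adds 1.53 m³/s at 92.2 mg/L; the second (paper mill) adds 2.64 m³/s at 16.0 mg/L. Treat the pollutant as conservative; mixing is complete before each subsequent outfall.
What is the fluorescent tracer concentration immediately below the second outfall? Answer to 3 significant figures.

Outfall 1: combined Q = 37.43 m³/s; C = (35.90·0 + 1.530·92.20)/37.43 = 3.769 mg/L.
Outfall 2: combined Q = 40.07 m³/s; C = (37.43·3.769 + 2.640·16.00)/40.07 = 4.575 mg/L.

4.57 mg/L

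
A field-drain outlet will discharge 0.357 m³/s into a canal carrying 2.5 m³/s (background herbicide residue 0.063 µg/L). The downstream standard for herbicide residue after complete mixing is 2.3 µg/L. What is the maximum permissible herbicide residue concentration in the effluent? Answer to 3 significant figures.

At the limit, (Qr·Cr + Qe·Cₑ)/(Qr + Qe) = 2.3:
Cₑ = (2.857·2.3 − 2.500·0.06300) / 0.3570 = 17.97 µg/L.

18.0 µg/L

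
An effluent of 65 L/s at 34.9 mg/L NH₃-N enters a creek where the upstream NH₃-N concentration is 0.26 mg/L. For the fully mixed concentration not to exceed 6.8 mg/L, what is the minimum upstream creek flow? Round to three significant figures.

Set C_mix = 6.8: (Q·0.2600 + 65.00·34.90) / (Q + 65.00) = 6.8
→ Q = 65.00·(34.90 − 6.8)/(6.8 − 0.2600) = 279.3 L/s.

279 L/s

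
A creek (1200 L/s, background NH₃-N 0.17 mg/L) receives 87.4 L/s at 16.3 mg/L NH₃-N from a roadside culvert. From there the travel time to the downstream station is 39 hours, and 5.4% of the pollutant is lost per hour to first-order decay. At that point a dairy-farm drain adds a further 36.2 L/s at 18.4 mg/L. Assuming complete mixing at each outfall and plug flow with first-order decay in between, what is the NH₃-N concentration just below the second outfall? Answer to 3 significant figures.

After mixing, C = (1200·0.1700 + 87.40·16.30) / 1287 = 1629/1287 = 1.265 mg/L; combined flow 1287 L/s.
5.4%/h lost → k = −ln(1 − 0.054) = 0.05551 h⁻¹.
First-order decay: C = 1.265·exp(−k·t) = 1.265·0.1148 = 0.1452 mg/L.
Second outfall: C = (1287·0.1452 + 36.20·18.40)/1324 = 0.6444 mg/L.

0.644 mg/L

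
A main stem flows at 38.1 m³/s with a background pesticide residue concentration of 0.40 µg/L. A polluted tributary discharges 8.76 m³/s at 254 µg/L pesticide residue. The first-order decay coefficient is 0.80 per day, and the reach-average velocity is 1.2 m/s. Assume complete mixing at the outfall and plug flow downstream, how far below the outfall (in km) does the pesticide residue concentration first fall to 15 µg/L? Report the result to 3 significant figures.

150 km

Conservation of mass: C = (38.10·0.4000 + 8.760·254.0) / 46.86 = 2240/46.86 = 47.81 µg/L.
Set 47.81·exp(−k·t) = 15 → t = ln(47.81/15)/k = 125200 s = 34.77 h.
Distance = v·t = 1.2·125200 = 150200 m = 150.2 km.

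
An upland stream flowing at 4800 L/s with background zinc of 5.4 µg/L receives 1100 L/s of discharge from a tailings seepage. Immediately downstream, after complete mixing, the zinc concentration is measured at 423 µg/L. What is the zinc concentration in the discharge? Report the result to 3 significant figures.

2250 µg/L

Mass balance: 4800·5.400 + 1100·Cₑ = 5900·423.0
→ Cₑ = (5900·423.0 − 4800·5.400) / 1100 = 2245 µg/L.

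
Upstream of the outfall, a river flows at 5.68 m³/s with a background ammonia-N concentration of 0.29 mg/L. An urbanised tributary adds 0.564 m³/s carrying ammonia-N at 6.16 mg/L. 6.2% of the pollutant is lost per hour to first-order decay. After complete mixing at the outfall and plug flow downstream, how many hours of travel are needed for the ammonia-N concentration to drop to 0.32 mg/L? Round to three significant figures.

After mixing, C = (5.680·0.2900 + 0.5640·6.160) / 6.244 = 5.121/6.244 = 0.8202 mg/L.
6.2%/h lost → k = −ln(1 − 0.062) = 0.06401 h⁻¹.
0.8202·exp(−k·t) = 0.32 → t = ln(0.8202/0.32)/k = 52940 s = 14.71 h.

14.7 h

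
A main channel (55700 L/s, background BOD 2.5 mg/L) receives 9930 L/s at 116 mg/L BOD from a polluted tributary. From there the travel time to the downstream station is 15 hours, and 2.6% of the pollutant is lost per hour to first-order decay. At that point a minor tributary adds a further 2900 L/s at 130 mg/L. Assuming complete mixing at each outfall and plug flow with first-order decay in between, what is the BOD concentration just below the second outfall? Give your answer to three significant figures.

18.2 mg/L

Conservation of mass: C = (55700·2.500 + 9930·116.0) / 65630 = 1291000/65630 = 19.67 mg/L; combined flow 65630 L/s.
2.6%/h lost → k = −ln(1 − 0.026) = 0.02634 h⁻¹.
Applying C = C₀e^(−kt): 19.67 × 0.6736 = 13.25 mg/L.
Second outfall: C = (65630·13.25 + 2900·130.0)/68530 = 18.19 mg/L.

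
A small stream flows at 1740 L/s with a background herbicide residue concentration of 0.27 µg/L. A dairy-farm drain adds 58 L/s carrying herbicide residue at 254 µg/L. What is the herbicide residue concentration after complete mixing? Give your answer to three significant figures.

Mixed concentration C = ΣQC/ΣQ = (1740·0.2700 + 58.00·254.0) / 1798 = 15200/1798 = 8.455 µg/L.

8.45 µg/L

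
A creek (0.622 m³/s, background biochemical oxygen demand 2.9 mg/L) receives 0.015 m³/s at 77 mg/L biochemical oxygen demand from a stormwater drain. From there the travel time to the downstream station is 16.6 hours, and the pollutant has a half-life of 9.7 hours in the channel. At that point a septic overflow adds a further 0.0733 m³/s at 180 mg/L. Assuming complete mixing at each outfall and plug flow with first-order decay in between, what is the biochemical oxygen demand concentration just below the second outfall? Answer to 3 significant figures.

After mixing, C = (0.6220·2.900 + 0.01500·77.00) / 0.6370 = 2.959/0.6370 = 4.645 mg/L; combined flow 0.6370 m³/s.
Half-life 9.7 h → k = ln 2 / 9.7 = 0.07146 h⁻¹ = 1.715 d⁻¹.
First-order decay: C = 4.645·exp(−k·t) = 4.645·0.3054 = 1.418 mg/L.
At the second outfall, C = (0.6370·1.418 + 0.07330·180.0) / (0.6370 + 0.07330) = 19.85 mg/L.

19.8 mg/L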